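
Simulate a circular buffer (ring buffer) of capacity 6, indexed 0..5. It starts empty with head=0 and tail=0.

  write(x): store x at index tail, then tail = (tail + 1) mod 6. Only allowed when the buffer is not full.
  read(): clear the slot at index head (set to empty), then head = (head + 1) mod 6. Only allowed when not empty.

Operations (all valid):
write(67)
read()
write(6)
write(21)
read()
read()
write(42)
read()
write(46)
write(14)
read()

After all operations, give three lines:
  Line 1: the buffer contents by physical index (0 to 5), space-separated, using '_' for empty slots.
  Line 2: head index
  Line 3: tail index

Answer: _ _ _ _ _ 14
5
0

Derivation:
write(67): buf=[67 _ _ _ _ _], head=0, tail=1, size=1
read(): buf=[_ _ _ _ _ _], head=1, tail=1, size=0
write(6): buf=[_ 6 _ _ _ _], head=1, tail=2, size=1
write(21): buf=[_ 6 21 _ _ _], head=1, tail=3, size=2
read(): buf=[_ _ 21 _ _ _], head=2, tail=3, size=1
read(): buf=[_ _ _ _ _ _], head=3, tail=3, size=0
write(42): buf=[_ _ _ 42 _ _], head=3, tail=4, size=1
read(): buf=[_ _ _ _ _ _], head=4, tail=4, size=0
write(46): buf=[_ _ _ _ 46 _], head=4, tail=5, size=1
write(14): buf=[_ _ _ _ 46 14], head=4, tail=0, size=2
read(): buf=[_ _ _ _ _ 14], head=5, tail=0, size=1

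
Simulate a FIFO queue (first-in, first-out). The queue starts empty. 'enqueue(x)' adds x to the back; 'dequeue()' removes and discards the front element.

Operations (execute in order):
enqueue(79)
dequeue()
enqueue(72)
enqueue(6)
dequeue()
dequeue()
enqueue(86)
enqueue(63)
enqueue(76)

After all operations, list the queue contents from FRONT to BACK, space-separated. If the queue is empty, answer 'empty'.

enqueue(79): [79]
dequeue(): []
enqueue(72): [72]
enqueue(6): [72, 6]
dequeue(): [6]
dequeue(): []
enqueue(86): [86]
enqueue(63): [86, 63]
enqueue(76): [86, 63, 76]

Answer: 86 63 76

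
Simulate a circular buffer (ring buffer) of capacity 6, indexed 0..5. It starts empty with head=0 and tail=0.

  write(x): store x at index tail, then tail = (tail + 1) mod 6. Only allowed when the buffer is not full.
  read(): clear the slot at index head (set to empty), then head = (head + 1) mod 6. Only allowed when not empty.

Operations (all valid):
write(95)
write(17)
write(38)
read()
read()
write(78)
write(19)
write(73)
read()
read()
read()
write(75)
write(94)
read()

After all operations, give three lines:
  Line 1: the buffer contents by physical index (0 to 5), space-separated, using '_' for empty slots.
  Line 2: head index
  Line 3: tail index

Answer: 75 94 _ _ _ _
0
2

Derivation:
write(95): buf=[95 _ _ _ _ _], head=0, tail=1, size=1
write(17): buf=[95 17 _ _ _ _], head=0, tail=2, size=2
write(38): buf=[95 17 38 _ _ _], head=0, tail=3, size=3
read(): buf=[_ 17 38 _ _ _], head=1, tail=3, size=2
read(): buf=[_ _ 38 _ _ _], head=2, tail=3, size=1
write(78): buf=[_ _ 38 78 _ _], head=2, tail=4, size=2
write(19): buf=[_ _ 38 78 19 _], head=2, tail=5, size=3
write(73): buf=[_ _ 38 78 19 73], head=2, tail=0, size=4
read(): buf=[_ _ _ 78 19 73], head=3, tail=0, size=3
read(): buf=[_ _ _ _ 19 73], head=4, tail=0, size=2
read(): buf=[_ _ _ _ _ 73], head=5, tail=0, size=1
write(75): buf=[75 _ _ _ _ 73], head=5, tail=1, size=2
write(94): buf=[75 94 _ _ _ 73], head=5, tail=2, size=3
read(): buf=[75 94 _ _ _ _], head=0, tail=2, size=2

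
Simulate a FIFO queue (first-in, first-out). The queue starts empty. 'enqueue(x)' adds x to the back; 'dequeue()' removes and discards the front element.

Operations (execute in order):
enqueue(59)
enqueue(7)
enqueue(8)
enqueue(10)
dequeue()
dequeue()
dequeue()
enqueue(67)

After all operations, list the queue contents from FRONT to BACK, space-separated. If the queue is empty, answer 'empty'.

enqueue(59): [59]
enqueue(7): [59, 7]
enqueue(8): [59, 7, 8]
enqueue(10): [59, 7, 8, 10]
dequeue(): [7, 8, 10]
dequeue(): [8, 10]
dequeue(): [10]
enqueue(67): [10, 67]

Answer: 10 67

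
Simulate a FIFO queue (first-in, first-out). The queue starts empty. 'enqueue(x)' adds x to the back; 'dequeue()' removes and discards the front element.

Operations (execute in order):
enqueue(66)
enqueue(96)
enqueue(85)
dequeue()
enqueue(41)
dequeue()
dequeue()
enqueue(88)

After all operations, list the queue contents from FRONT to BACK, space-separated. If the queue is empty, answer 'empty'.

enqueue(66): [66]
enqueue(96): [66, 96]
enqueue(85): [66, 96, 85]
dequeue(): [96, 85]
enqueue(41): [96, 85, 41]
dequeue(): [85, 41]
dequeue(): [41]
enqueue(88): [41, 88]

Answer: 41 88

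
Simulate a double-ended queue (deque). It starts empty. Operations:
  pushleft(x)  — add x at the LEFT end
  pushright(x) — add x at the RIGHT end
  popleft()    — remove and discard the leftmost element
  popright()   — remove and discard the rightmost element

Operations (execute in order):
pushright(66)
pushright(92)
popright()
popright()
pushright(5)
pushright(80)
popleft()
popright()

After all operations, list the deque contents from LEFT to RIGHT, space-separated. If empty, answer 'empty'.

pushright(66): [66]
pushright(92): [66, 92]
popright(): [66]
popright(): []
pushright(5): [5]
pushright(80): [5, 80]
popleft(): [80]
popright(): []

Answer: empty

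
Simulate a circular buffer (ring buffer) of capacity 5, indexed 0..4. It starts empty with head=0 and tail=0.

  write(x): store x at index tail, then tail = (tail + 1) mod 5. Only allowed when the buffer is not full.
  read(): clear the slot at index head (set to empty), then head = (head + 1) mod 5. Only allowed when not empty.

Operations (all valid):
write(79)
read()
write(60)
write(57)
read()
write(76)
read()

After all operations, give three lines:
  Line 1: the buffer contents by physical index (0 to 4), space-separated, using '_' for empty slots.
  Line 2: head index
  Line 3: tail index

write(79): buf=[79 _ _ _ _], head=0, tail=1, size=1
read(): buf=[_ _ _ _ _], head=1, tail=1, size=0
write(60): buf=[_ 60 _ _ _], head=1, tail=2, size=1
write(57): buf=[_ 60 57 _ _], head=1, tail=3, size=2
read(): buf=[_ _ 57 _ _], head=2, tail=3, size=1
write(76): buf=[_ _ 57 76 _], head=2, tail=4, size=2
read(): buf=[_ _ _ 76 _], head=3, tail=4, size=1

Answer: _ _ _ 76 _
3
4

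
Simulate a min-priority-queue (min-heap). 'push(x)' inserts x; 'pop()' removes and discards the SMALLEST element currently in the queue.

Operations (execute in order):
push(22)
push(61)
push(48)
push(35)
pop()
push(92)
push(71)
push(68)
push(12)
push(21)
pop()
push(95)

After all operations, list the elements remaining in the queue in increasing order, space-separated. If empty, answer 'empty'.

Answer: 21 35 48 61 68 71 92 95

Derivation:
push(22): heap contents = [22]
push(61): heap contents = [22, 61]
push(48): heap contents = [22, 48, 61]
push(35): heap contents = [22, 35, 48, 61]
pop() → 22: heap contents = [35, 48, 61]
push(92): heap contents = [35, 48, 61, 92]
push(71): heap contents = [35, 48, 61, 71, 92]
push(68): heap contents = [35, 48, 61, 68, 71, 92]
push(12): heap contents = [12, 35, 48, 61, 68, 71, 92]
push(21): heap contents = [12, 21, 35, 48, 61, 68, 71, 92]
pop() → 12: heap contents = [21, 35, 48, 61, 68, 71, 92]
push(95): heap contents = [21, 35, 48, 61, 68, 71, 92, 95]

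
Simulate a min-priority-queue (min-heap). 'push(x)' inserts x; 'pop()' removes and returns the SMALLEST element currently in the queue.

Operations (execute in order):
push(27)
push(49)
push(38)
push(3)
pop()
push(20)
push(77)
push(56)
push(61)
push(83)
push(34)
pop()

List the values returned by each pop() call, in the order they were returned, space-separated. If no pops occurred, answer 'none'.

Answer: 3 20

Derivation:
push(27): heap contents = [27]
push(49): heap contents = [27, 49]
push(38): heap contents = [27, 38, 49]
push(3): heap contents = [3, 27, 38, 49]
pop() → 3: heap contents = [27, 38, 49]
push(20): heap contents = [20, 27, 38, 49]
push(77): heap contents = [20, 27, 38, 49, 77]
push(56): heap contents = [20, 27, 38, 49, 56, 77]
push(61): heap contents = [20, 27, 38, 49, 56, 61, 77]
push(83): heap contents = [20, 27, 38, 49, 56, 61, 77, 83]
push(34): heap contents = [20, 27, 34, 38, 49, 56, 61, 77, 83]
pop() → 20: heap contents = [27, 34, 38, 49, 56, 61, 77, 83]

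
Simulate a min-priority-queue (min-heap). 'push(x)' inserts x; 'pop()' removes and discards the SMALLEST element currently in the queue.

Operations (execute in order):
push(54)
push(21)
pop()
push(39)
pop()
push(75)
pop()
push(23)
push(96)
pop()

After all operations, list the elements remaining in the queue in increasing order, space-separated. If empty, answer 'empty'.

Answer: 75 96

Derivation:
push(54): heap contents = [54]
push(21): heap contents = [21, 54]
pop() → 21: heap contents = [54]
push(39): heap contents = [39, 54]
pop() → 39: heap contents = [54]
push(75): heap contents = [54, 75]
pop() → 54: heap contents = [75]
push(23): heap contents = [23, 75]
push(96): heap contents = [23, 75, 96]
pop() → 23: heap contents = [75, 96]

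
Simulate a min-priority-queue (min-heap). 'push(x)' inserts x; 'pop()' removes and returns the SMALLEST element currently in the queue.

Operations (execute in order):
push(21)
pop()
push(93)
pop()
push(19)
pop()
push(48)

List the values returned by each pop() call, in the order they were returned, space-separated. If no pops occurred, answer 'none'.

Answer: 21 93 19

Derivation:
push(21): heap contents = [21]
pop() → 21: heap contents = []
push(93): heap contents = [93]
pop() → 93: heap contents = []
push(19): heap contents = [19]
pop() → 19: heap contents = []
push(48): heap contents = [48]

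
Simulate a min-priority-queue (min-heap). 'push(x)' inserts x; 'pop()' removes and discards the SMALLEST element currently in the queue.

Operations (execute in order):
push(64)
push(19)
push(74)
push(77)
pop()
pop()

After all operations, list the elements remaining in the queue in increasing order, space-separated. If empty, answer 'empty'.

push(64): heap contents = [64]
push(19): heap contents = [19, 64]
push(74): heap contents = [19, 64, 74]
push(77): heap contents = [19, 64, 74, 77]
pop() → 19: heap contents = [64, 74, 77]
pop() → 64: heap contents = [74, 77]

Answer: 74 77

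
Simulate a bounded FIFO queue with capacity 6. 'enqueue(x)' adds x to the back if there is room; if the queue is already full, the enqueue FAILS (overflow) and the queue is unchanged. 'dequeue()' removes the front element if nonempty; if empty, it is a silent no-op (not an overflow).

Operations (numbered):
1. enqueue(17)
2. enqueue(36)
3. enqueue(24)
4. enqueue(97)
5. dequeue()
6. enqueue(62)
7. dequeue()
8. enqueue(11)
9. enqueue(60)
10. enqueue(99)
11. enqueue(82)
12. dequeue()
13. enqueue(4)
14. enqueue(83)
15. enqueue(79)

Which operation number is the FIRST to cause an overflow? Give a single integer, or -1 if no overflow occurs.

Answer: 11

Derivation:
1. enqueue(17): size=1
2. enqueue(36): size=2
3. enqueue(24): size=3
4. enqueue(97): size=4
5. dequeue(): size=3
6. enqueue(62): size=4
7. dequeue(): size=3
8. enqueue(11): size=4
9. enqueue(60): size=5
10. enqueue(99): size=6
11. enqueue(82): size=6=cap → OVERFLOW (fail)
12. dequeue(): size=5
13. enqueue(4): size=6
14. enqueue(83): size=6=cap → OVERFLOW (fail)
15. enqueue(79): size=6=cap → OVERFLOW (fail)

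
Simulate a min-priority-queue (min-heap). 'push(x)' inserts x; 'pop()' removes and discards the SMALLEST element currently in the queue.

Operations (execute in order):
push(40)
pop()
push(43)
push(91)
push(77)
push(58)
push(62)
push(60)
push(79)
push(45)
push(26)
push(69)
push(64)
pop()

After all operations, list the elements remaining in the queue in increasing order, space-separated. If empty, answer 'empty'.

push(40): heap contents = [40]
pop() → 40: heap contents = []
push(43): heap contents = [43]
push(91): heap contents = [43, 91]
push(77): heap contents = [43, 77, 91]
push(58): heap contents = [43, 58, 77, 91]
push(62): heap contents = [43, 58, 62, 77, 91]
push(60): heap contents = [43, 58, 60, 62, 77, 91]
push(79): heap contents = [43, 58, 60, 62, 77, 79, 91]
push(45): heap contents = [43, 45, 58, 60, 62, 77, 79, 91]
push(26): heap contents = [26, 43, 45, 58, 60, 62, 77, 79, 91]
push(69): heap contents = [26, 43, 45, 58, 60, 62, 69, 77, 79, 91]
push(64): heap contents = [26, 43, 45, 58, 60, 62, 64, 69, 77, 79, 91]
pop() → 26: heap contents = [43, 45, 58, 60, 62, 64, 69, 77, 79, 91]

Answer: 43 45 58 60 62 64 69 77 79 91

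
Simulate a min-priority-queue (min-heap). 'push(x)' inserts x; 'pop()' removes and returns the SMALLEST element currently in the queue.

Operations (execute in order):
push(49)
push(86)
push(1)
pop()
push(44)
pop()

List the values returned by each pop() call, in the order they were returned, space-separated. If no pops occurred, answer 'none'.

push(49): heap contents = [49]
push(86): heap contents = [49, 86]
push(1): heap contents = [1, 49, 86]
pop() → 1: heap contents = [49, 86]
push(44): heap contents = [44, 49, 86]
pop() → 44: heap contents = [49, 86]

Answer: 1 44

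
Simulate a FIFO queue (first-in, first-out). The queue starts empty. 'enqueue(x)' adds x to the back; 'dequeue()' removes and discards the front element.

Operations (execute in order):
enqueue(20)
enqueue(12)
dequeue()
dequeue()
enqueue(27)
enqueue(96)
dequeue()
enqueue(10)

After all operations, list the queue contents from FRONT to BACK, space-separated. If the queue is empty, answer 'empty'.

Answer: 96 10

Derivation:
enqueue(20): [20]
enqueue(12): [20, 12]
dequeue(): [12]
dequeue(): []
enqueue(27): [27]
enqueue(96): [27, 96]
dequeue(): [96]
enqueue(10): [96, 10]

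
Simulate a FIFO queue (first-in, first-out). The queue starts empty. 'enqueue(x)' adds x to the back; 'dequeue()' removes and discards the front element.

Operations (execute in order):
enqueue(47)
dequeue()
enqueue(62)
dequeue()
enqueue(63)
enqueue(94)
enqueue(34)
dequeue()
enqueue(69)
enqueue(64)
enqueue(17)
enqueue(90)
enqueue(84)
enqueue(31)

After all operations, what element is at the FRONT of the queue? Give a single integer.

enqueue(47): queue = [47]
dequeue(): queue = []
enqueue(62): queue = [62]
dequeue(): queue = []
enqueue(63): queue = [63]
enqueue(94): queue = [63, 94]
enqueue(34): queue = [63, 94, 34]
dequeue(): queue = [94, 34]
enqueue(69): queue = [94, 34, 69]
enqueue(64): queue = [94, 34, 69, 64]
enqueue(17): queue = [94, 34, 69, 64, 17]
enqueue(90): queue = [94, 34, 69, 64, 17, 90]
enqueue(84): queue = [94, 34, 69, 64, 17, 90, 84]
enqueue(31): queue = [94, 34, 69, 64, 17, 90, 84, 31]

Answer: 94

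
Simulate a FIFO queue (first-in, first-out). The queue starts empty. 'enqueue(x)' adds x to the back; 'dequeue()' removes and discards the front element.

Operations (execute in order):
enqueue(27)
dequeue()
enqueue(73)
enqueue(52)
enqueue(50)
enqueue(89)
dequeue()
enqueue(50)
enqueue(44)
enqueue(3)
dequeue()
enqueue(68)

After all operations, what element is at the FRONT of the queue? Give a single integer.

Answer: 50

Derivation:
enqueue(27): queue = [27]
dequeue(): queue = []
enqueue(73): queue = [73]
enqueue(52): queue = [73, 52]
enqueue(50): queue = [73, 52, 50]
enqueue(89): queue = [73, 52, 50, 89]
dequeue(): queue = [52, 50, 89]
enqueue(50): queue = [52, 50, 89, 50]
enqueue(44): queue = [52, 50, 89, 50, 44]
enqueue(3): queue = [52, 50, 89, 50, 44, 3]
dequeue(): queue = [50, 89, 50, 44, 3]
enqueue(68): queue = [50, 89, 50, 44, 3, 68]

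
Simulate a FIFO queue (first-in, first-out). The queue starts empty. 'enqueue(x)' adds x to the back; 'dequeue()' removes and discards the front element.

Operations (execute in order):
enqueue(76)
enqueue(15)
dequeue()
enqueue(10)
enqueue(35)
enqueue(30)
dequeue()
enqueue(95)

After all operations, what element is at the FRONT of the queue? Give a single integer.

Answer: 10

Derivation:
enqueue(76): queue = [76]
enqueue(15): queue = [76, 15]
dequeue(): queue = [15]
enqueue(10): queue = [15, 10]
enqueue(35): queue = [15, 10, 35]
enqueue(30): queue = [15, 10, 35, 30]
dequeue(): queue = [10, 35, 30]
enqueue(95): queue = [10, 35, 30, 95]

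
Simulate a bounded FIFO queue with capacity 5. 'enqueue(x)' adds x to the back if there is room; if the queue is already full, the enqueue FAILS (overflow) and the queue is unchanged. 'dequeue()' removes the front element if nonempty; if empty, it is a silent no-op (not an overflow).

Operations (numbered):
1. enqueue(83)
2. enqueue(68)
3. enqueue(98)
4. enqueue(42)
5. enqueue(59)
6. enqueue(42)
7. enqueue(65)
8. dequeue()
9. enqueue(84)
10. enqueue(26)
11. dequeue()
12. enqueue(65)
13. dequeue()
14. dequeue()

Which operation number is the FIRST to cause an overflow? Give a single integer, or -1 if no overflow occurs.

1. enqueue(83): size=1
2. enqueue(68): size=2
3. enqueue(98): size=3
4. enqueue(42): size=4
5. enqueue(59): size=5
6. enqueue(42): size=5=cap → OVERFLOW (fail)
7. enqueue(65): size=5=cap → OVERFLOW (fail)
8. dequeue(): size=4
9. enqueue(84): size=5
10. enqueue(26): size=5=cap → OVERFLOW (fail)
11. dequeue(): size=4
12. enqueue(65): size=5
13. dequeue(): size=4
14. dequeue(): size=3

Answer: 6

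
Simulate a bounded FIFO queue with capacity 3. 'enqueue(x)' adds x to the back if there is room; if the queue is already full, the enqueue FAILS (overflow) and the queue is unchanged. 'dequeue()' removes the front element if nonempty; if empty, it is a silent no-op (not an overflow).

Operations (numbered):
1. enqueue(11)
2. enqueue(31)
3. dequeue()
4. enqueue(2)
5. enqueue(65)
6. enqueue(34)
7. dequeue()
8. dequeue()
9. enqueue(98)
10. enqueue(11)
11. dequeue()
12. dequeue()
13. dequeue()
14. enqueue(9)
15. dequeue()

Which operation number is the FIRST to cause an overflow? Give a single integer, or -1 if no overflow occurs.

1. enqueue(11): size=1
2. enqueue(31): size=2
3. dequeue(): size=1
4. enqueue(2): size=2
5. enqueue(65): size=3
6. enqueue(34): size=3=cap → OVERFLOW (fail)
7. dequeue(): size=2
8. dequeue(): size=1
9. enqueue(98): size=2
10. enqueue(11): size=3
11. dequeue(): size=2
12. dequeue(): size=1
13. dequeue(): size=0
14. enqueue(9): size=1
15. dequeue(): size=0

Answer: 6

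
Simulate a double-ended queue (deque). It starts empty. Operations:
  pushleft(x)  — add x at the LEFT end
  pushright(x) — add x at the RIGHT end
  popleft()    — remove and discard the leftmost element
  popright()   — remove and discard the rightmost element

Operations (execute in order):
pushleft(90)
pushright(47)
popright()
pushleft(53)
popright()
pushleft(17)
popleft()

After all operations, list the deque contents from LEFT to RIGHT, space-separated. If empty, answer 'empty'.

pushleft(90): [90]
pushright(47): [90, 47]
popright(): [90]
pushleft(53): [53, 90]
popright(): [53]
pushleft(17): [17, 53]
popleft(): [53]

Answer: 53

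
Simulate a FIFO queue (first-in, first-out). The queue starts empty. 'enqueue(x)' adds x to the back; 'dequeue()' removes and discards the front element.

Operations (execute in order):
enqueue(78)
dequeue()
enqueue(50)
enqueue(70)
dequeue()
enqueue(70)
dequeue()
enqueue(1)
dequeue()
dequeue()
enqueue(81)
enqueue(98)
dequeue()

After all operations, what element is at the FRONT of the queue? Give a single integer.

enqueue(78): queue = [78]
dequeue(): queue = []
enqueue(50): queue = [50]
enqueue(70): queue = [50, 70]
dequeue(): queue = [70]
enqueue(70): queue = [70, 70]
dequeue(): queue = [70]
enqueue(1): queue = [70, 1]
dequeue(): queue = [1]
dequeue(): queue = []
enqueue(81): queue = [81]
enqueue(98): queue = [81, 98]
dequeue(): queue = [98]

Answer: 98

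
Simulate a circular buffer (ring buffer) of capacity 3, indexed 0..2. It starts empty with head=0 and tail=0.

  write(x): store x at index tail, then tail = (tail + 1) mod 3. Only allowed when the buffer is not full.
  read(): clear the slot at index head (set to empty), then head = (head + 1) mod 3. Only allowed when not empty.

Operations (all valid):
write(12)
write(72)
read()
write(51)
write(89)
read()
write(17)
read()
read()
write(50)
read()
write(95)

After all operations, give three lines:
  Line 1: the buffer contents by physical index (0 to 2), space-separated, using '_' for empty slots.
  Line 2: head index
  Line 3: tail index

write(12): buf=[12 _ _], head=0, tail=1, size=1
write(72): buf=[12 72 _], head=0, tail=2, size=2
read(): buf=[_ 72 _], head=1, tail=2, size=1
write(51): buf=[_ 72 51], head=1, tail=0, size=2
write(89): buf=[89 72 51], head=1, tail=1, size=3
read(): buf=[89 _ 51], head=2, tail=1, size=2
write(17): buf=[89 17 51], head=2, tail=2, size=3
read(): buf=[89 17 _], head=0, tail=2, size=2
read(): buf=[_ 17 _], head=1, tail=2, size=1
write(50): buf=[_ 17 50], head=1, tail=0, size=2
read(): buf=[_ _ 50], head=2, tail=0, size=1
write(95): buf=[95 _ 50], head=2, tail=1, size=2

Answer: 95 _ 50
2
1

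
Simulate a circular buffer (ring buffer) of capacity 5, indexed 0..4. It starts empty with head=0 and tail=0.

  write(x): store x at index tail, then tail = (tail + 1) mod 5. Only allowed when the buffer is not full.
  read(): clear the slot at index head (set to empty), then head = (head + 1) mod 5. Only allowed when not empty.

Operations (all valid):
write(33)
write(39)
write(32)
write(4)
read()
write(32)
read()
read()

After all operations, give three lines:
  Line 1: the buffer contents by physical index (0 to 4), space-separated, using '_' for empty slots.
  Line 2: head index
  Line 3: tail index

Answer: _ _ _ 4 32
3
0

Derivation:
write(33): buf=[33 _ _ _ _], head=0, tail=1, size=1
write(39): buf=[33 39 _ _ _], head=0, tail=2, size=2
write(32): buf=[33 39 32 _ _], head=0, tail=3, size=3
write(4): buf=[33 39 32 4 _], head=0, tail=4, size=4
read(): buf=[_ 39 32 4 _], head=1, tail=4, size=3
write(32): buf=[_ 39 32 4 32], head=1, tail=0, size=4
read(): buf=[_ _ 32 4 32], head=2, tail=0, size=3
read(): buf=[_ _ _ 4 32], head=3, tail=0, size=2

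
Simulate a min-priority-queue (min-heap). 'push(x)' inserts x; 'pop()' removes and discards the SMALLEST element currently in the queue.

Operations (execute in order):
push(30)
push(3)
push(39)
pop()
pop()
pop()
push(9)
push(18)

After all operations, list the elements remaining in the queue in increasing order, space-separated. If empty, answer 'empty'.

Answer: 9 18

Derivation:
push(30): heap contents = [30]
push(3): heap contents = [3, 30]
push(39): heap contents = [3, 30, 39]
pop() → 3: heap contents = [30, 39]
pop() → 30: heap contents = [39]
pop() → 39: heap contents = []
push(9): heap contents = [9]
push(18): heap contents = [9, 18]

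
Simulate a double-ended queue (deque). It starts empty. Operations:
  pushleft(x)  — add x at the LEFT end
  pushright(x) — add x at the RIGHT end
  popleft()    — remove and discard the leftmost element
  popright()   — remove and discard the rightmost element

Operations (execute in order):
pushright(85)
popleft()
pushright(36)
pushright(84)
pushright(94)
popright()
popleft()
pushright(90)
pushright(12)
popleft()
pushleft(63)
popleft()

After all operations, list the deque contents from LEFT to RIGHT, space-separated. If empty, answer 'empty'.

Answer: 90 12

Derivation:
pushright(85): [85]
popleft(): []
pushright(36): [36]
pushright(84): [36, 84]
pushright(94): [36, 84, 94]
popright(): [36, 84]
popleft(): [84]
pushright(90): [84, 90]
pushright(12): [84, 90, 12]
popleft(): [90, 12]
pushleft(63): [63, 90, 12]
popleft(): [90, 12]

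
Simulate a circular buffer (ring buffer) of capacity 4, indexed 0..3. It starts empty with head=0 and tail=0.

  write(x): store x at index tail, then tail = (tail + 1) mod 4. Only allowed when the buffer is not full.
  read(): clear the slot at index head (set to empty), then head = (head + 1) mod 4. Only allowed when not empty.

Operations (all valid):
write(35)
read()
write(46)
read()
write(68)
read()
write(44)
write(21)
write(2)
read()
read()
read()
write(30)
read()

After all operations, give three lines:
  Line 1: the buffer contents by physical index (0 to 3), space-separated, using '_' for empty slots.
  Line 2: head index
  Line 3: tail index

write(35): buf=[35 _ _ _], head=0, tail=1, size=1
read(): buf=[_ _ _ _], head=1, tail=1, size=0
write(46): buf=[_ 46 _ _], head=1, tail=2, size=1
read(): buf=[_ _ _ _], head=2, tail=2, size=0
write(68): buf=[_ _ 68 _], head=2, tail=3, size=1
read(): buf=[_ _ _ _], head=3, tail=3, size=0
write(44): buf=[_ _ _ 44], head=3, tail=0, size=1
write(21): buf=[21 _ _ 44], head=3, tail=1, size=2
write(2): buf=[21 2 _ 44], head=3, tail=2, size=3
read(): buf=[21 2 _ _], head=0, tail=2, size=2
read(): buf=[_ 2 _ _], head=1, tail=2, size=1
read(): buf=[_ _ _ _], head=2, tail=2, size=0
write(30): buf=[_ _ 30 _], head=2, tail=3, size=1
read(): buf=[_ _ _ _], head=3, tail=3, size=0

Answer: _ _ _ _
3
3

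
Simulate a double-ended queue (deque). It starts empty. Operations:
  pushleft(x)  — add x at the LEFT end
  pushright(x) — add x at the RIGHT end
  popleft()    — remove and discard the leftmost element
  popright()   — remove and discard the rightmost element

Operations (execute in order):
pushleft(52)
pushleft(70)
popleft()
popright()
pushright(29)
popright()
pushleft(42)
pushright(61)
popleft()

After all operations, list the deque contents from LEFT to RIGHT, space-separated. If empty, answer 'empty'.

Answer: 61

Derivation:
pushleft(52): [52]
pushleft(70): [70, 52]
popleft(): [52]
popright(): []
pushright(29): [29]
popright(): []
pushleft(42): [42]
pushright(61): [42, 61]
popleft(): [61]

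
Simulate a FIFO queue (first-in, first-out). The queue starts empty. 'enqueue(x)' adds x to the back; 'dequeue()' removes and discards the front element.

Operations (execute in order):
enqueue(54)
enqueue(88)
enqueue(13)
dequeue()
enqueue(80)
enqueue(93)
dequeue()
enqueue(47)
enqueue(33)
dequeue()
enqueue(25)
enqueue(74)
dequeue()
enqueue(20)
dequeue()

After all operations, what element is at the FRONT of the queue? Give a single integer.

enqueue(54): queue = [54]
enqueue(88): queue = [54, 88]
enqueue(13): queue = [54, 88, 13]
dequeue(): queue = [88, 13]
enqueue(80): queue = [88, 13, 80]
enqueue(93): queue = [88, 13, 80, 93]
dequeue(): queue = [13, 80, 93]
enqueue(47): queue = [13, 80, 93, 47]
enqueue(33): queue = [13, 80, 93, 47, 33]
dequeue(): queue = [80, 93, 47, 33]
enqueue(25): queue = [80, 93, 47, 33, 25]
enqueue(74): queue = [80, 93, 47, 33, 25, 74]
dequeue(): queue = [93, 47, 33, 25, 74]
enqueue(20): queue = [93, 47, 33, 25, 74, 20]
dequeue(): queue = [47, 33, 25, 74, 20]

Answer: 47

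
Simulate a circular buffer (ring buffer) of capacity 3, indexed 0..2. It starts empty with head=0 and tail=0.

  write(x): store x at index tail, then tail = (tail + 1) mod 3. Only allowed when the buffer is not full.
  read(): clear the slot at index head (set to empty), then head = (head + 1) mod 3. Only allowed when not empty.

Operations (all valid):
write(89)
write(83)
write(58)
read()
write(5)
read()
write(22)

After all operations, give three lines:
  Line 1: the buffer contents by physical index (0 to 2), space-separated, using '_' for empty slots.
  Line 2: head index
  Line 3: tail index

write(89): buf=[89 _ _], head=0, tail=1, size=1
write(83): buf=[89 83 _], head=0, tail=2, size=2
write(58): buf=[89 83 58], head=0, tail=0, size=3
read(): buf=[_ 83 58], head=1, tail=0, size=2
write(5): buf=[5 83 58], head=1, tail=1, size=3
read(): buf=[5 _ 58], head=2, tail=1, size=2
write(22): buf=[5 22 58], head=2, tail=2, size=3

Answer: 5 22 58
2
2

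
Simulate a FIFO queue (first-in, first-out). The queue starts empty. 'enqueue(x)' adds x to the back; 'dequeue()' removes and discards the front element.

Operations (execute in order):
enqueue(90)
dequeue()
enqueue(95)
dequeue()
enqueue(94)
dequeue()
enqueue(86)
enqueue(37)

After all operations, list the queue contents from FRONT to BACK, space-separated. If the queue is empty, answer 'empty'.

Answer: 86 37

Derivation:
enqueue(90): [90]
dequeue(): []
enqueue(95): [95]
dequeue(): []
enqueue(94): [94]
dequeue(): []
enqueue(86): [86]
enqueue(37): [86, 37]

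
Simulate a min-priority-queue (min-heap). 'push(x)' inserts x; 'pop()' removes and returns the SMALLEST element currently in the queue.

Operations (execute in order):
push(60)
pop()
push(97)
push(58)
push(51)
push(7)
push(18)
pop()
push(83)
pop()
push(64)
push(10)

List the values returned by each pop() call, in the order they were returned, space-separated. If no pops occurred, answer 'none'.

Answer: 60 7 18

Derivation:
push(60): heap contents = [60]
pop() → 60: heap contents = []
push(97): heap contents = [97]
push(58): heap contents = [58, 97]
push(51): heap contents = [51, 58, 97]
push(7): heap contents = [7, 51, 58, 97]
push(18): heap contents = [7, 18, 51, 58, 97]
pop() → 7: heap contents = [18, 51, 58, 97]
push(83): heap contents = [18, 51, 58, 83, 97]
pop() → 18: heap contents = [51, 58, 83, 97]
push(64): heap contents = [51, 58, 64, 83, 97]
push(10): heap contents = [10, 51, 58, 64, 83, 97]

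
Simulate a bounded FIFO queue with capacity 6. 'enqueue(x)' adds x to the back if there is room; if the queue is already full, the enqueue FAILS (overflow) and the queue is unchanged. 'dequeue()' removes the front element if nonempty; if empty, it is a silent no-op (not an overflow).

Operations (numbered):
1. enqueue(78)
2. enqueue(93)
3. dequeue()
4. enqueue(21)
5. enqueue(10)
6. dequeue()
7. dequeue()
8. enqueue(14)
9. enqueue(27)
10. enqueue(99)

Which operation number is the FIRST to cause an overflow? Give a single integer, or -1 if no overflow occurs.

1. enqueue(78): size=1
2. enqueue(93): size=2
3. dequeue(): size=1
4. enqueue(21): size=2
5. enqueue(10): size=3
6. dequeue(): size=2
7. dequeue(): size=1
8. enqueue(14): size=2
9. enqueue(27): size=3
10. enqueue(99): size=4

Answer: -1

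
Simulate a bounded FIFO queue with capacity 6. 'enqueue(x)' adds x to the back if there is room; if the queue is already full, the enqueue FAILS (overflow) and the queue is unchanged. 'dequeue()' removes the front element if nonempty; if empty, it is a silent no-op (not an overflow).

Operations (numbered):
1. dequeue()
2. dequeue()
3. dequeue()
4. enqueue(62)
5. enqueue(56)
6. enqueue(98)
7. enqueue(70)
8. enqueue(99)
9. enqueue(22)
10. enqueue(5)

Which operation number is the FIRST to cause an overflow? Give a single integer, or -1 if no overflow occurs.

Answer: 10

Derivation:
1. dequeue(): empty, no-op, size=0
2. dequeue(): empty, no-op, size=0
3. dequeue(): empty, no-op, size=0
4. enqueue(62): size=1
5. enqueue(56): size=2
6. enqueue(98): size=3
7. enqueue(70): size=4
8. enqueue(99): size=5
9. enqueue(22): size=6
10. enqueue(5): size=6=cap → OVERFLOW (fail)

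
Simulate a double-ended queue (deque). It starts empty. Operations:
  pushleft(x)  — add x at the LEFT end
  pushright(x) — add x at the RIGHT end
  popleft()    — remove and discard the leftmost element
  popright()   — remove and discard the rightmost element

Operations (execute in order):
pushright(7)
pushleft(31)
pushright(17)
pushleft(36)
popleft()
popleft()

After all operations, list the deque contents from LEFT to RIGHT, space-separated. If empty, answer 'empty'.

Answer: 7 17

Derivation:
pushright(7): [7]
pushleft(31): [31, 7]
pushright(17): [31, 7, 17]
pushleft(36): [36, 31, 7, 17]
popleft(): [31, 7, 17]
popleft(): [7, 17]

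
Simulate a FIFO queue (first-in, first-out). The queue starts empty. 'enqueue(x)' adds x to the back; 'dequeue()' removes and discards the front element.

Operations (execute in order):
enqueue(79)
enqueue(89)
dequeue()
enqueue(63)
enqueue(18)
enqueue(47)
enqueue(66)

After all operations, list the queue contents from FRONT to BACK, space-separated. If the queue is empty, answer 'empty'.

enqueue(79): [79]
enqueue(89): [79, 89]
dequeue(): [89]
enqueue(63): [89, 63]
enqueue(18): [89, 63, 18]
enqueue(47): [89, 63, 18, 47]
enqueue(66): [89, 63, 18, 47, 66]

Answer: 89 63 18 47 66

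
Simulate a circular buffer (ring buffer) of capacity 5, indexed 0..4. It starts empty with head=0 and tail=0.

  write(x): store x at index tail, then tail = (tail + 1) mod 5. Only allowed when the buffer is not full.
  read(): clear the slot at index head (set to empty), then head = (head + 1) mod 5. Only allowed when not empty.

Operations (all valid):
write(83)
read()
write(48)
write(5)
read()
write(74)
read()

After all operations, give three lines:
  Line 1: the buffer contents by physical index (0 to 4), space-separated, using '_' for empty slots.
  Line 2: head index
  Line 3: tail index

write(83): buf=[83 _ _ _ _], head=0, tail=1, size=1
read(): buf=[_ _ _ _ _], head=1, tail=1, size=0
write(48): buf=[_ 48 _ _ _], head=1, tail=2, size=1
write(5): buf=[_ 48 5 _ _], head=1, tail=3, size=2
read(): buf=[_ _ 5 _ _], head=2, tail=3, size=1
write(74): buf=[_ _ 5 74 _], head=2, tail=4, size=2
read(): buf=[_ _ _ 74 _], head=3, tail=4, size=1

Answer: _ _ _ 74 _
3
4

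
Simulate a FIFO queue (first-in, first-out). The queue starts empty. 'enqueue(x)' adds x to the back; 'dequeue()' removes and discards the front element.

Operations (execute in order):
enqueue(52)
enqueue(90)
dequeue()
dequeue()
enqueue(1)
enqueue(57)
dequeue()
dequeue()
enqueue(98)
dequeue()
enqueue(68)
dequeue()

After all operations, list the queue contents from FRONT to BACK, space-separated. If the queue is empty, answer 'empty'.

Answer: empty

Derivation:
enqueue(52): [52]
enqueue(90): [52, 90]
dequeue(): [90]
dequeue(): []
enqueue(1): [1]
enqueue(57): [1, 57]
dequeue(): [57]
dequeue(): []
enqueue(98): [98]
dequeue(): []
enqueue(68): [68]
dequeue(): []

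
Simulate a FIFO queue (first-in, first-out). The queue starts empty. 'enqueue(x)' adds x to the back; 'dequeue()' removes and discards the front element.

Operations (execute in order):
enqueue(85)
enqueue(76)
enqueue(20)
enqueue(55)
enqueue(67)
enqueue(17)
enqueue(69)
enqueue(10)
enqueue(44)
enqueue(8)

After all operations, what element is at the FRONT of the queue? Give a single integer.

enqueue(85): queue = [85]
enqueue(76): queue = [85, 76]
enqueue(20): queue = [85, 76, 20]
enqueue(55): queue = [85, 76, 20, 55]
enqueue(67): queue = [85, 76, 20, 55, 67]
enqueue(17): queue = [85, 76, 20, 55, 67, 17]
enqueue(69): queue = [85, 76, 20, 55, 67, 17, 69]
enqueue(10): queue = [85, 76, 20, 55, 67, 17, 69, 10]
enqueue(44): queue = [85, 76, 20, 55, 67, 17, 69, 10, 44]
enqueue(8): queue = [85, 76, 20, 55, 67, 17, 69, 10, 44, 8]

Answer: 85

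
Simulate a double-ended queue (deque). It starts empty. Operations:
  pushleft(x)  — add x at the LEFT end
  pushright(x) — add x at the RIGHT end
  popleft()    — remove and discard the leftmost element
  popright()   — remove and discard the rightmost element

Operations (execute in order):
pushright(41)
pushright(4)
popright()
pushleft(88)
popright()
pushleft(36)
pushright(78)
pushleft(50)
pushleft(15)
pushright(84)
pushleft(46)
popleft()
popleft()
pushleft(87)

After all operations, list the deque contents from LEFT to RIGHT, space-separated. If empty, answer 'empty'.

Answer: 87 50 36 88 78 84

Derivation:
pushright(41): [41]
pushright(4): [41, 4]
popright(): [41]
pushleft(88): [88, 41]
popright(): [88]
pushleft(36): [36, 88]
pushright(78): [36, 88, 78]
pushleft(50): [50, 36, 88, 78]
pushleft(15): [15, 50, 36, 88, 78]
pushright(84): [15, 50, 36, 88, 78, 84]
pushleft(46): [46, 15, 50, 36, 88, 78, 84]
popleft(): [15, 50, 36, 88, 78, 84]
popleft(): [50, 36, 88, 78, 84]
pushleft(87): [87, 50, 36, 88, 78, 84]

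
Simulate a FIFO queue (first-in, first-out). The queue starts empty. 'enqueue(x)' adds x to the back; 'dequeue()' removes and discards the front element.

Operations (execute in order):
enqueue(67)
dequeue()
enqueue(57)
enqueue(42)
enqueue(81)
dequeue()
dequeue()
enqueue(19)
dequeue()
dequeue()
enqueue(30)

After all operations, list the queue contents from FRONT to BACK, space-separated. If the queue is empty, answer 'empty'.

Answer: 30

Derivation:
enqueue(67): [67]
dequeue(): []
enqueue(57): [57]
enqueue(42): [57, 42]
enqueue(81): [57, 42, 81]
dequeue(): [42, 81]
dequeue(): [81]
enqueue(19): [81, 19]
dequeue(): [19]
dequeue(): []
enqueue(30): [30]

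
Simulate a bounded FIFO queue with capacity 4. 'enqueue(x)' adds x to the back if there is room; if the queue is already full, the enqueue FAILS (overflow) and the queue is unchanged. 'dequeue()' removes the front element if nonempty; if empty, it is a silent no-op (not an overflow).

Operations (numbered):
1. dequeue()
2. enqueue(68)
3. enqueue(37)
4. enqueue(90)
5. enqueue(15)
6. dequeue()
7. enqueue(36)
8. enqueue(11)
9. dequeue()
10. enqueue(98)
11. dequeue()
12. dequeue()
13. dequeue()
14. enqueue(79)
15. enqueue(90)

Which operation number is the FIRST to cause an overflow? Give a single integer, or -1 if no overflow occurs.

1. dequeue(): empty, no-op, size=0
2. enqueue(68): size=1
3. enqueue(37): size=2
4. enqueue(90): size=3
5. enqueue(15): size=4
6. dequeue(): size=3
7. enqueue(36): size=4
8. enqueue(11): size=4=cap → OVERFLOW (fail)
9. dequeue(): size=3
10. enqueue(98): size=4
11. dequeue(): size=3
12. dequeue(): size=2
13. dequeue(): size=1
14. enqueue(79): size=2
15. enqueue(90): size=3

Answer: 8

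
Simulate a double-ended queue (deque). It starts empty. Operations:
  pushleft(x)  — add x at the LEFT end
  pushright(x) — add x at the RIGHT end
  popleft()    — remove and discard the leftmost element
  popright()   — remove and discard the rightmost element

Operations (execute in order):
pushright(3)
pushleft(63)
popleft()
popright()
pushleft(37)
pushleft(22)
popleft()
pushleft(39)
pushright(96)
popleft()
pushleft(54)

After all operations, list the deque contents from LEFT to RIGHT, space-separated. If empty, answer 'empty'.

pushright(3): [3]
pushleft(63): [63, 3]
popleft(): [3]
popright(): []
pushleft(37): [37]
pushleft(22): [22, 37]
popleft(): [37]
pushleft(39): [39, 37]
pushright(96): [39, 37, 96]
popleft(): [37, 96]
pushleft(54): [54, 37, 96]

Answer: 54 37 96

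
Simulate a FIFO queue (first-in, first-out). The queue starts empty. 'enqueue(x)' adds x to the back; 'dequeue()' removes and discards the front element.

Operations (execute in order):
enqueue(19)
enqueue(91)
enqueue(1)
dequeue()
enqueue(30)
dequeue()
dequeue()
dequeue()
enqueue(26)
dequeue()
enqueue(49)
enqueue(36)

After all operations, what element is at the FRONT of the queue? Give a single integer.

enqueue(19): queue = [19]
enqueue(91): queue = [19, 91]
enqueue(1): queue = [19, 91, 1]
dequeue(): queue = [91, 1]
enqueue(30): queue = [91, 1, 30]
dequeue(): queue = [1, 30]
dequeue(): queue = [30]
dequeue(): queue = []
enqueue(26): queue = [26]
dequeue(): queue = []
enqueue(49): queue = [49]
enqueue(36): queue = [49, 36]

Answer: 49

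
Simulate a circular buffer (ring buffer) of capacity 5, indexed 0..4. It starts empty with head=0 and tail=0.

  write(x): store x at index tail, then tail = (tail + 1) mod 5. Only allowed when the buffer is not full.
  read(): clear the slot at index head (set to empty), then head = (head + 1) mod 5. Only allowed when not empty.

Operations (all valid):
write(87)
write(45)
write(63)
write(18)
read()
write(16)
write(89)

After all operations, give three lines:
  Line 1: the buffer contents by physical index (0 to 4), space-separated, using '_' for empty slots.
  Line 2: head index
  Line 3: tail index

write(87): buf=[87 _ _ _ _], head=0, tail=1, size=1
write(45): buf=[87 45 _ _ _], head=0, tail=2, size=2
write(63): buf=[87 45 63 _ _], head=0, tail=3, size=3
write(18): buf=[87 45 63 18 _], head=0, tail=4, size=4
read(): buf=[_ 45 63 18 _], head=1, tail=4, size=3
write(16): buf=[_ 45 63 18 16], head=1, tail=0, size=4
write(89): buf=[89 45 63 18 16], head=1, tail=1, size=5

Answer: 89 45 63 18 16
1
1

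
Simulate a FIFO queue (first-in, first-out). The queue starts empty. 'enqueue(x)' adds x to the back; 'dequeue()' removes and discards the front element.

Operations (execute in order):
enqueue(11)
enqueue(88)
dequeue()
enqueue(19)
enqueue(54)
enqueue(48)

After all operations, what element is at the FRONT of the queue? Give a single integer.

Answer: 88

Derivation:
enqueue(11): queue = [11]
enqueue(88): queue = [11, 88]
dequeue(): queue = [88]
enqueue(19): queue = [88, 19]
enqueue(54): queue = [88, 19, 54]
enqueue(48): queue = [88, 19, 54, 48]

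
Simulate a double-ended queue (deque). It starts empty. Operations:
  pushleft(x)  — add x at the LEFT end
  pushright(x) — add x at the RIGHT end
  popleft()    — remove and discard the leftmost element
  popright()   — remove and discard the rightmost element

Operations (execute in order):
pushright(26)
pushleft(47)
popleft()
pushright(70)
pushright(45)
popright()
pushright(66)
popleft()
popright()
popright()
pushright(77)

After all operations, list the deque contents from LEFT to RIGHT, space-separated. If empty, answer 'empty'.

Answer: 77

Derivation:
pushright(26): [26]
pushleft(47): [47, 26]
popleft(): [26]
pushright(70): [26, 70]
pushright(45): [26, 70, 45]
popright(): [26, 70]
pushright(66): [26, 70, 66]
popleft(): [70, 66]
popright(): [70]
popright(): []
pushright(77): [77]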